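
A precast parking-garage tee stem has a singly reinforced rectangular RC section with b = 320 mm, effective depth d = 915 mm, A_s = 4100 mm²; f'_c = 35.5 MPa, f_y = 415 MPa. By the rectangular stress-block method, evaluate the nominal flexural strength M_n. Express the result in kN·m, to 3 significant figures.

T = A_s f_y = 4100 × 415 = 1701500 N = 1701.5 kN.
From C = T: a = T/(0.85 f'_c b) = 1701500/(0.85 × 35.5 × 320) = 176.21 mm.
M_n = T(d − a/2) = 1701.5 kN × (915 − 88.105) mm = 1406.96 kN·m.

M_n ≈ 1410 kN·m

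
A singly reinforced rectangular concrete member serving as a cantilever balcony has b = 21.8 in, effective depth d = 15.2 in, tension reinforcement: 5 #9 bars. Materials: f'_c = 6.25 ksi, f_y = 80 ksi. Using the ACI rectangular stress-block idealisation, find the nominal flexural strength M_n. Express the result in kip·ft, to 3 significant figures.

M_n ≈ 449 kip·ft

A_s = 5 × 1 = 5 in².
T = A_s f_y = 5 × 80 = 400 kips.
a = T/(0.85 f'_c b) = 400/(0.85 × 6.25 × 21.8) = 3.454 in.
M_n = T(d − a/2) = 400 × (15.2 − 1.727) = 5389.2 kip·in = 5389.2/12 = 449.10 kip·ft.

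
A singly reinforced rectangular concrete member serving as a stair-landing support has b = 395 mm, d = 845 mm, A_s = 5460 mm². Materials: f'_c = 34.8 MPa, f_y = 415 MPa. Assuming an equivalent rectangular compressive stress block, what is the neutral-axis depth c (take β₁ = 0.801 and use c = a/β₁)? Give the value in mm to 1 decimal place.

c ≈ 242.1 mm

T = A_s f_y = 5460 × 415 = 2265900 N = 2265.9 kN.
Setting C = 0.85 f'_c a b equal to T: a = 2265900/(0.85 × 34.8 × 395) = 193.930 mm.
With β₁ = 0.801, c = a/β₁ = 193.930/0.801 = 242.1 mm.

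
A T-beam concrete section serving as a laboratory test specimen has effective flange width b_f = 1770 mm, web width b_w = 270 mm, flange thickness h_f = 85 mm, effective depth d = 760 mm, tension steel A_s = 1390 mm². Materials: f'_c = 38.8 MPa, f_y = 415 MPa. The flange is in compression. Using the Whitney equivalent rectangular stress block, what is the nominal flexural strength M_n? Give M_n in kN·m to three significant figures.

M_n ≈ 436 kN·m

Tension: T = A_s f_y = 1390 × 415 = 576850 N.
Try a within the flange: a = T/(0.85 f'_c b_f) = 576850/(0.85 × 38.8 × 1770) = 9.88 mm.
Since a = 9.88 ≤ h_f = 85 mm, the stress block lies entirely in the flange; analyse as a rectangular beam of width b_f.
M_n = T(d − a/2) = 576850 × (760 − 4.94) = 435.56 × 10⁶ N·mm.
M_n = 435.56 kN·m.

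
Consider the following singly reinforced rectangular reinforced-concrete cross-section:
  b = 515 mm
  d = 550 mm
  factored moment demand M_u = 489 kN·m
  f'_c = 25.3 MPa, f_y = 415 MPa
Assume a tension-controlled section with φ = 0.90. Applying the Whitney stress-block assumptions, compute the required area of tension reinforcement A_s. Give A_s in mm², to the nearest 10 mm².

M_n = M_u/φ = 489/0.90 = 543.333 kN·m.
With M_n = 0.85 f'_c a b (d − a/2), solve the quadratic for a:
a = d − √(d² − 2M_n/(0.85 f'_c b)) = 550 − √(550² − 2 × 543.333×10⁶/(0.85 × 25.3 × 515)) = 97.91 mm.
A_s = 0.85 f'_c a b / f_y = 0.85 × 25.3 × 97.91 × 515 / 415 = 2612.9 mm².

A_s ≈ 2610 mm²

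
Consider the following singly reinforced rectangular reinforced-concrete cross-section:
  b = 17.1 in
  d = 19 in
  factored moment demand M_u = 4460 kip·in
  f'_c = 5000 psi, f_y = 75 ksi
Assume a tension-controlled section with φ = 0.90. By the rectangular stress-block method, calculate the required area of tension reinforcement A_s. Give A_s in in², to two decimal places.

M_n = M_u/φ = 4460/0.90 = 4955.56 kip·in.
From M_n = 0.85 f'_c a b (d − a/2):
a = d − √(d² − 2M_n/(0.85 f'_c b)) = 19 − √(19² − 2 × 4955.56/(0.85 × 5 × 17.1)) = 4.013 in.
A_s = 0.85 f'_c a b / f_y = 0.85 × 5 × 4.013 × 17.1 / 75 = 3.889 in².

A_s ≈ 3.89 in²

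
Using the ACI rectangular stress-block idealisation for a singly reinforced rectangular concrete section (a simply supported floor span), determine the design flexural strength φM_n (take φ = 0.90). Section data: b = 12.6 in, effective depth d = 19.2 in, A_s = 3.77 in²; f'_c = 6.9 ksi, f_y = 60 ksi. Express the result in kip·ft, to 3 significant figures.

T = A_s f_y = 3.77 × 60 = 226.2 kips.
a = T/(0.85 f'_c b) = 226.2/(0.85 × 6.9 × 12.6) = 3.061 in.
M_n = T(d − a/2) = 226.2 × (19.2 − 1.5305) = 3996.8 kip·in = 3996.8/12 = 333.07 kip·ft.
φM_n = 0.90 × 333.07 = 299.76 kip·ft.

φM_n ≈ 300 kip·ft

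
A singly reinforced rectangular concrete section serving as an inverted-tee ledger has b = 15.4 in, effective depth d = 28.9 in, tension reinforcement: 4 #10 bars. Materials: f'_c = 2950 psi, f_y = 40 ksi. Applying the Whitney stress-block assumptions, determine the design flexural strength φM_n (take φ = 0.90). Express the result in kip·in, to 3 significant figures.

A_s = 4 × 1.27 = 5.08 in².
T = A_s f_y = 5.08 × 40 = 203.2 kips.
a = T/(0.85 f'_c b) = 203.2/(0.85 × 2.95 × 15.4) = 5.262 in.
M_n = T(d − a/2) = 203.2 × (28.9 − 2.631) = 5337.9 kip·in.
φM_n = 0.90 × 5337.9 = 4804.1 kip·in.

φM_n ≈ 4800 kip·in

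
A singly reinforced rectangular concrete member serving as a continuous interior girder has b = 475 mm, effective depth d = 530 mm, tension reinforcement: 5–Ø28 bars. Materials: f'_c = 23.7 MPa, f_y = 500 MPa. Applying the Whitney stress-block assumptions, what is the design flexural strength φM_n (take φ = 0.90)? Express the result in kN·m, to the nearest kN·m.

A_s = 5 × 616 = 3080 mm².
T = A_s f_y = 3080 × 500 = 1540000 N = 1540 kN.
From C = T: a = T/(0.85 f'_c b) = 1540000/(0.85 × 23.7 × 475) = 160.94 mm.
M_n = T(d − a/2) = 1540 kN × (530 − 80.47) mm = 692.28 kN·m.
φM_n = 0.90 × 692.28 = 623.05 kN·m.

φM_n ≈ 623 kN·m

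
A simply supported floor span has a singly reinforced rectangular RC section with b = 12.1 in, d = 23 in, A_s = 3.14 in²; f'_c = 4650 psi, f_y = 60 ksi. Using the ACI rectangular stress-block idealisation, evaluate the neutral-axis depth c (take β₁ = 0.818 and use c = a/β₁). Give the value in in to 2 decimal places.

c ≈ 4.82 in

T = A_s f_y = 3.14 × 60 = 188.4 kips.
a = T/(0.85 f'_c b) = 188.4/(0.85 × 4.65 × 12.1) = 3.9393 in.
With β₁ = 0.818, c = a/β₁ = 3.9393/0.818 = 4.82 in.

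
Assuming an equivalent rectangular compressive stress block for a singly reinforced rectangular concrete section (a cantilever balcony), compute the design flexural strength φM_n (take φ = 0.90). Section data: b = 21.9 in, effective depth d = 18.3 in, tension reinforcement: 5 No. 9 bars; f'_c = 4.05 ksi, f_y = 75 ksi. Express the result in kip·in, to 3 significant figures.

A_s = 5 × 1 = 5 in².
T = A_s f_y = 5 × 75 = 375 kips.
a = T/(0.85 f'_c b) = 375/(0.85 × 4.05 × 21.9) = 4.974 in.
M_n = T(d − a/2) = 375 × (18.3 − 2.487) = 5929.9 kip·in.
φM_n = 0.90 × 5929.9 = 5336.9 kip·in.

φM_n ≈ 5340 kip·in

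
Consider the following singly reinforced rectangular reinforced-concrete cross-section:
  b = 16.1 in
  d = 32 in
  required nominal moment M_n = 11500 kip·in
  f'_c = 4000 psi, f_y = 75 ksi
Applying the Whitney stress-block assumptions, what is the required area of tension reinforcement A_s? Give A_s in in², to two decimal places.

From M_n = 0.85 f'_c a b (d − a/2):
a = d − √(d² − 2M_n/(0.85 f'_c b)) = 32 − √(32² − 2 × 11500/(0.85 × 4 × 16.1)) = 7.427 in.
A_s = 0.85 f'_c a b / f_y = 0.85 × 4 × 7.427 × 16.1 / 75 = 5.421 in².

A_s ≈ 5.42 in²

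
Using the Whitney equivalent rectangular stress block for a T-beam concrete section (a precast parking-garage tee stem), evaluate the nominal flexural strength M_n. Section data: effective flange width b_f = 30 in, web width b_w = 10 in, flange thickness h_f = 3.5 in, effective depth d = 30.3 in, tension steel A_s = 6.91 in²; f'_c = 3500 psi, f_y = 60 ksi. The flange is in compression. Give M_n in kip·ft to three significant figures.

M_n ≈ 957 kip·ft

Tension: T = A_s f_y = 6.91 × 60 = 414.6 kips.
Try a within the flange: a = T/(0.85 f'_c b_f) = 414.6/(0.85 × 3.5 × 30) = 4.645 in.
a = 4.645 > h_f = 3.5 in: the block extends into the web. Split into flange-overhang and web parts.
C_f = 0.85 f'_c (b_f − b_w) h_f = 0.85 × 3.5 × (30 − 10) × 3.5 = 208.3 kips.
Remaining web compression depth: a_w = (T − C_f)/(0.85 f'_c b_w) = (414.6 − 208.3)/(0.85 × 3.5 × 10) = 6.934 in.
M_n = C_f(d − h_f/2) + (T − C_f)(d − a_w/2) = 208.3 × (30.3 − 1.75) + 206.3 × (30.3 − 3.467) = 5947.0 + 5535.6 = 11482.6 kip·in.
M_n = 11482.6/12 = 956.88 kip·ft.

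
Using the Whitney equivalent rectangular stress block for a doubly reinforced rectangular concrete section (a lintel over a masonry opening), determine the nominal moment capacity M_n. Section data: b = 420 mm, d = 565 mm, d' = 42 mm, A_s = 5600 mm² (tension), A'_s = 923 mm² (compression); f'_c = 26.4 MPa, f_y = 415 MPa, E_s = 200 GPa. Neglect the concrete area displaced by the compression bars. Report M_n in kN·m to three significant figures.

Assume both tension and compression steel yield.
Net tension couple steel: A_s − A'_s = 4677 mm².
a = (A_s − A'_s) f_y / (0.85 f'_c b) = 1940955/(0.85 × 26.4 × 420) = 205.94 mm.
c = a/β₁ = 205.94/0.85 = 242.28 mm; ε'_s = 0.003(c − d')/c = 0.0025 ≥ f_y/E_s = 0.0021, so compression steel does yield.
M_n = (A_s − A'_s) f_y (d − a/2) + A'_s f_y (d − d') = [1940955 × (565 − 102.97) + 383045 × (565 − 42)] × 10⁻⁶ = 896.78 + 200.33 = 1097.11 kN·m.

M_n ≈ 1100 kN·m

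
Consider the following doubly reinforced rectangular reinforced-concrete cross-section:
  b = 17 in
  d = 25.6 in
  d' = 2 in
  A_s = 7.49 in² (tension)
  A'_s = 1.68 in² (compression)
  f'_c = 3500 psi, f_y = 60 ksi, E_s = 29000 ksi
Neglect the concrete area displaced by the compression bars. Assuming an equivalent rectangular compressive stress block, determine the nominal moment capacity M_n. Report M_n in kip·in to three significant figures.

Assume both steels yield.
a = (A_s − A'_s) f_y/(0.85 f'_c b) = (7.49 − 1.68) × 60/(0.85 × 3.5 × 17) = 6.893 in.
c = a/β₁ = 6.893/0.85 = 8.109 in; ε'_s = 0.003(c − d')/c = 0.0023 ≥ ε_y = 0.0021, so the compression steel yields.
M_n = (A_s − A'_s) f_y (d − a/2) + A'_s f_y (d − d') = 348.6 × (25.6 − 3.4465) + 100.8 × (25.6 − 2) = 7722.7 + 2378.9 = 10101.6 kip·in.

M_n ≈ 10100 kip·in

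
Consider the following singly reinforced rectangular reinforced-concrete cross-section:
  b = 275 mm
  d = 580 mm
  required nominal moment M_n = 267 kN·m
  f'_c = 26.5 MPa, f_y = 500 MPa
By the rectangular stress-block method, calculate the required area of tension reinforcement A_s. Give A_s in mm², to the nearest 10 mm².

With M_n = 0.85 f'_c a b (d − a/2), solve the quadratic for a:
a = d − √(d² − 2M_n/(0.85 f'_c b)) = 580 − √(580² − 2 × 267×10⁶/(0.85 × 26.5 × 275)) = 79.81 mm.
A_s = 0.85 f'_c a b / f_y = 0.85 × 26.5 × 79.81 × 275 / 500 = 988.7 mm².

A_s ≈ 990 mm²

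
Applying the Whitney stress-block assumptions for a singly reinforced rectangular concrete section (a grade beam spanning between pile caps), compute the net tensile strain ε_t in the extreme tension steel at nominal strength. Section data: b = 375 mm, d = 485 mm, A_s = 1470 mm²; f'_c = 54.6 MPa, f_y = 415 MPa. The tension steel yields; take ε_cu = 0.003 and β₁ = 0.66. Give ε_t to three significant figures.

a = A_s f_y/(0.85 f'_c b) = 35.05 mm.
β₁ = 0.66, so c = a/β₁ = 35.05/0.66 = 53.11 mm.
From the linear strain diagram with ε_cu = 0.003: ε_t = 0.003 (d − c)/c = 0.003 × (485 − 53.11)/53.11 = 0.0244.
Since ε_t ≥ 0.005, the section is tension-controlled.

ε_t ≈ 0.0244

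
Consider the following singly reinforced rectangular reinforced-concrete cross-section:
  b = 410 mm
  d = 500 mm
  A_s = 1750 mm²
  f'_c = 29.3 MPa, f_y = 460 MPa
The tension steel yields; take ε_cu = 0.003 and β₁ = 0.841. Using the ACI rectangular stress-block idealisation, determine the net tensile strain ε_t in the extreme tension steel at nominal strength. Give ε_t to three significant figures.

a = A_s f_y/(0.85 f'_c b) = 78.84 mm.
β₁ = 0.841, so c = a/β₁ = 78.84/0.841 = 93.75 mm.
From the linear strain diagram with ε_cu = 0.003: ε_t = 0.003 (d − c)/c = 0.003 × (500 − 93.75)/93.75 = 0.0130.
Since ε_t ≥ 0.005, the section is tension-controlled.

ε_t ≈ 0.0130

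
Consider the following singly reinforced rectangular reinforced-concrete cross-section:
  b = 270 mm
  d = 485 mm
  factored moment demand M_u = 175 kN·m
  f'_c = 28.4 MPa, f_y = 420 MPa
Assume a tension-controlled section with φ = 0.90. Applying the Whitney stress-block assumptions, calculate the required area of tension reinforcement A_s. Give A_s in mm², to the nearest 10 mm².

A_s ≈ 1020 mm²

M_n = M_u/φ = 175/0.90 = 194.444 kN·m.
With M_n = 0.85 f'_c a b (d − a/2), solve the quadratic for a:
a = d − √(d² − 2M_n/(0.85 f'_c b)) = 485 − √(485² − 2 × 194.444×10⁶/(0.85 × 28.4 × 270)) = 66.00 mm.
A_s = 0.85 f'_c a b / f_y = 0.85 × 28.4 × 66.00 × 270 / 420 = 1024.2 mm².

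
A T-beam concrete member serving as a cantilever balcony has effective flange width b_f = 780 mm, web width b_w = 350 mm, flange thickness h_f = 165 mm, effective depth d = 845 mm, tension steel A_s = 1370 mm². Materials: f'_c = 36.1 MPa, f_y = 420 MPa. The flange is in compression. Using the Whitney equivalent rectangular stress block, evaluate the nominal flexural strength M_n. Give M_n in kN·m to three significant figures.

Tension: T = A_s f_y = 1370 × 420 = 575400 N.
Try a within the flange: a = T/(0.85 f'_c b_f) = 575400/(0.85 × 36.1 × 780) = 24.04 mm.
Since a = 24.04 ≤ h_f = 165 mm, the stress block lies entirely in the flange; analyse as a rectangular beam of width b_f.
M_n = T(d − a/2) = 575400 × (845 − 12.02) = 479.30 × 10⁶ N·mm.
M_n = 479.30 kN·m.

M_n ≈ 479 kN·m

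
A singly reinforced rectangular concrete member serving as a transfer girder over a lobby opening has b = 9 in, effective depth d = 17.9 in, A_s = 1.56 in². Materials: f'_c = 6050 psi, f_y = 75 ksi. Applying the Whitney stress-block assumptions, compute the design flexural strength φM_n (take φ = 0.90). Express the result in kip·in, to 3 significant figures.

φM_n ≈ 1750 kip·in

T = A_s f_y = 1.56 × 75 = 117 kips.
a = T/(0.85 f'_c b) = 117/(0.85 × 6.05 × 9) = 2.528 in.
M_n = T(d − a/2) = 117 × (17.9 − 1.264) = 1946.4 kip·in.
φM_n = 0.90 × 1946.4 = 1751.8 kip·in.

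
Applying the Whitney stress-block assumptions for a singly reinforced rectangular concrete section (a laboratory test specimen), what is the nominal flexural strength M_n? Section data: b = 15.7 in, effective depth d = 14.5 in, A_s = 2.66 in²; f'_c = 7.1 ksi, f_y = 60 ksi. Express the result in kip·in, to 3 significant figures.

T = A_s f_y = 2.66 × 60 = 159.6 kips.
a = T/(0.85 f'_c b) = 159.6/(0.85 × 7.1 × 15.7) = 1.684 in.
M_n = T(d − a/2) = 159.6 × (14.5 − 0.842) = 2179.8 kip·in.

M_n ≈ 2180 kip·in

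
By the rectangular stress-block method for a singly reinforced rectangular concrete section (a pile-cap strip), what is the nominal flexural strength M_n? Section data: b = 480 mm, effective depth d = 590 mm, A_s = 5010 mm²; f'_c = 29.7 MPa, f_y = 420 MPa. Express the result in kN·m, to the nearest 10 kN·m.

T = A_s f_y = 5010 × 420 = 2104200 N = 2104.2 kN.
From C = T: a = T/(0.85 f'_c b) = 2104200/(0.85 × 29.7 × 480) = 173.65 mm.
M_n = T(d − a/2) = 2104.2 kN × (590 − 86.825) mm = 1058.78 kN·m.

M_n ≈ 1060 kN·m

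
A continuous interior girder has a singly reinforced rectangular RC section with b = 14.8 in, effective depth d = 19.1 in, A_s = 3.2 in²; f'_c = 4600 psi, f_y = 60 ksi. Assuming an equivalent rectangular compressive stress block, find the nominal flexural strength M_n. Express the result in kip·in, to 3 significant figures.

T = A_s f_y = 3.2 × 60 = 192 kips.
a = T/(0.85 f'_c b) = 192/(0.85 × 4.6 × 14.8) = 3.318 in.
M_n = T(d − a/2) = 192 × (19.1 − 1.659) = 3348.7 kip·in.

M_n ≈ 3350 kip·in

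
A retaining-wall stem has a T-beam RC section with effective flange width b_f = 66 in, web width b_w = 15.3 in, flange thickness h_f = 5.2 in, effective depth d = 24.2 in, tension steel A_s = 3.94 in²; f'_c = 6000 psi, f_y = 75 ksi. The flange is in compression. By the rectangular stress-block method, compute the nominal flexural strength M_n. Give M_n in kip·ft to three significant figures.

M_n ≈ 585 kip·ft

Tension: T = A_s f_y = 3.94 × 75 = 295.5 kips.
Try a within the flange: a = T/(0.85 f'_c b_f) = 295.5/(0.85 × 6 × 66) = 0.878 in.
Since a = 0.878 ≤ h_f = 5.2 in, the stress block lies entirely in the flange; analyse as a rectangular beam of width b_f.
M_n = T(d − a/2) = 295.5 × (24.2 − 0.439) = 7021.4 kip·in.
M_n = 7021.4/12 = 585.12 kip·ft.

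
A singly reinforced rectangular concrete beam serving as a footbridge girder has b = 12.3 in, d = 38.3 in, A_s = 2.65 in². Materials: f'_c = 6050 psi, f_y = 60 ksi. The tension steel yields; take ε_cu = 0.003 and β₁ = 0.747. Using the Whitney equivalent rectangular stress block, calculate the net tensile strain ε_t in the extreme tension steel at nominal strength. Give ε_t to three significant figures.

ε_t ≈ 0.0311

a = A_s f_y/(0.85 f'_c b) = 2.514 in.
β₁ = 0.747, so c = a/β₁ = 2.514/0.747 = 3.365 in.
From the linear strain diagram with ε_cu = 0.003: ε_t = 0.003 (d − c)/c = 0.003 × (38.3 − 3.365)/3.365 = 0.0311.
Since ε_t ≥ 0.005, the section is tension-controlled.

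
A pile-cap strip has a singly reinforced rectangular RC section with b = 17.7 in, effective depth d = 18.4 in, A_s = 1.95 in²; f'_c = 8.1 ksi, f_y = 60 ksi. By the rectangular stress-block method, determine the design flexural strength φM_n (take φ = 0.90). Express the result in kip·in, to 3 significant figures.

T = A_s f_y = 1.95 × 60 = 117 kips.
a = T/(0.85 f'_c b) = 117/(0.85 × 8.1 × 17.7) = 0.960 in.
M_n = T(d − a/2) = 117 × (18.4 − 0.48) = 2096.6 kip·in.
φM_n = 0.90 × 2096.6 = 1886.9 kip·in.

φM_n ≈ 1890 kip·in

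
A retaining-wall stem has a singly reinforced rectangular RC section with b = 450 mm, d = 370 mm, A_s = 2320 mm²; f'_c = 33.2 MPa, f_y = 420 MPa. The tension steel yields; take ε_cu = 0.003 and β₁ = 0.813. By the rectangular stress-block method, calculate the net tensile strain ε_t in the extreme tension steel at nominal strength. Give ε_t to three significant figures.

ε_t ≈ 0.00876

a = A_s f_y/(0.85 f'_c b) = 76.73 mm.
β₁ = 0.813, so c = a/β₁ = 76.73/0.813 = 94.38 mm.
From the linear strain diagram with ε_cu = 0.003: ε_t = 0.003 (d − c)/c = 0.003 × (370 − 94.38)/94.38 = 0.00876.
Since ε_t ≥ 0.005, the section is tension-controlled.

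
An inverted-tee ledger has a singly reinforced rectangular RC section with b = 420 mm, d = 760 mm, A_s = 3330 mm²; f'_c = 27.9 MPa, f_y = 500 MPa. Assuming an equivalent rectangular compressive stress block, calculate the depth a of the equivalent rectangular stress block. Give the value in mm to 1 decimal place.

a ≈ 167.2 mm

T = A_s f_y = 3330 × 500 = 1665000 N = 1665 kN.
Setting C = 0.85 f'_c a b equal to T: a = 1665000/(0.85 × 27.9 × 420) = 167.2 mm.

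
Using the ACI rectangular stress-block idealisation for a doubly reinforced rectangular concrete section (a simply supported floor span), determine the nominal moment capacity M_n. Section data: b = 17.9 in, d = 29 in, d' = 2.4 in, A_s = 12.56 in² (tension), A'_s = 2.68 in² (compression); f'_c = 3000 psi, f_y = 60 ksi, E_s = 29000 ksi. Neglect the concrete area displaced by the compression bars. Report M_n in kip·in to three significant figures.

M_n ≈ 17600 kip·in

Assume both steels yield.
a = (A_s − A'_s) f_y/(0.85 f'_c b) = (12.56 − 2.68) × 60/(0.85 × 3 × 17.9) = 12.987 in.
c = a/β₁ = 12.987/0.85 = 15.279 in; ε'_s = 0.003(c − d')/c = 0.0025 ≥ ε_y = 0.0021, so the compression steel yields.
M_n = (A_s − A'_s) f_y (d − a/2) + A'_s f_y (d − d') = 592.8 × (29 − 6.4935) + 160.8 × (29 − 2.4) = 13341.9 + 4277.3 = 17619.2 kip·in.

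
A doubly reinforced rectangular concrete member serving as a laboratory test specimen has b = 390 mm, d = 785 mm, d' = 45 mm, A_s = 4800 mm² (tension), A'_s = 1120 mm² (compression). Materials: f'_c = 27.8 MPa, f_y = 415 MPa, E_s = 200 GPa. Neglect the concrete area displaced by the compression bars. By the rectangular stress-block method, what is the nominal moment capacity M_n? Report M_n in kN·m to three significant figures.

Assume both tension and compression steel yield.
Net tension couple steel: A_s − A'_s = 3680 mm².
a = (A_s − A'_s) f_y / (0.85 f'_c b) = 1527200/(0.85 × 27.8 × 390) = 165.72 mm.
c = a/β₁ = 165.72/0.85 = 194.96 mm; ε'_s = 0.003(c − d')/c = 0.0023 ≥ f_y/E_s = 0.0021, so compression steel does yield.
M_n = (A_s − A'_s) f_y (d − a/2) + A'_s f_y (d − d') = [1527200 × (785 − 82.86) + 464800 × (785 − 45)] × 10⁻⁶ = 1072.31 + 343.95 = 1416.26 kN·m.

M_n ≈ 1420 kN·m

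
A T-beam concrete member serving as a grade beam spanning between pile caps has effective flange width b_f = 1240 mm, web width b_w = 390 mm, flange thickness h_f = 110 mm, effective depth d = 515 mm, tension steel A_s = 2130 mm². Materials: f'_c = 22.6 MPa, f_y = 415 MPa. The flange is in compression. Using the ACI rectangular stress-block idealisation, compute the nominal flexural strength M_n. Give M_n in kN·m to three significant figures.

Tension: T = A_s f_y = 2130 × 415 = 883950 N.
Try a within the flange: a = T/(0.85 f'_c b_f) = 883950/(0.85 × 22.6 × 1240) = 37.11 mm.
Since a = 37.11 ≤ h_f = 110 mm, the stress block lies entirely in the flange; analyse as a rectangular beam of width b_f.
M_n = T(d − a/2) = 883950 × (515 − 18.555) = 438.83 × 10⁶ N·mm.
M_n = 438.83 kN·m.

M_n ≈ 439 kN·m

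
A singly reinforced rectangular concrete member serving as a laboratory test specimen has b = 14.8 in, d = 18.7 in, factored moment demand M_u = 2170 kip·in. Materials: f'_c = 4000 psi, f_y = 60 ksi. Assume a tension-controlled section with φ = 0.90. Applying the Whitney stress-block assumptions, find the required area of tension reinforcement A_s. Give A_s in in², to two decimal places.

A_s ≈ 2.32 in²

M_n = M_u/φ = 2170/0.90 = 2411.11 kip·in.
From M_n = 0.85 f'_c a b (d − a/2):
a = d − √(d² − 2M_n/(0.85 f'_c b)) = 18.7 − √(18.7² − 2 × 2411.11/(0.85 × 4 × 14.8)) = 2.767 in.
A_s = 0.85 f'_c a b / f_y = 0.85 × 4 × 2.767 × 14.8 / 60 = 2.321 in².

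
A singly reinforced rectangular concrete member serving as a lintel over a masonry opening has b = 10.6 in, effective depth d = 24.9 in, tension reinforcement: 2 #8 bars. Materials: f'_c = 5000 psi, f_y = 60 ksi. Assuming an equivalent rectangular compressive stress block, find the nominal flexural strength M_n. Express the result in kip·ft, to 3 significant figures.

A_s = 2 × 0.79 = 1.58 in².
T = A_s f_y = 1.58 × 60 = 94.8 kips.
a = T/(0.85 f'_c b) = 94.8/(0.85 × 5 × 10.6) = 2.104 in.
M_n = T(d − a/2) = 94.8 × (24.9 − 1.052) = 2260.8 kip·in = 2260.8/12 = 188.40 kip·ft.

M_n ≈ 188 kip·ft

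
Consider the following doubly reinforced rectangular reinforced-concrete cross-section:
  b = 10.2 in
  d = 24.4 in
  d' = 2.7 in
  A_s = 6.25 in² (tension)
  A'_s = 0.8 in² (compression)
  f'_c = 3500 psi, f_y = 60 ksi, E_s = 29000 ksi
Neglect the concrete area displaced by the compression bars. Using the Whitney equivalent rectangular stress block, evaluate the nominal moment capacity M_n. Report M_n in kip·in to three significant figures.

M_n ≈ 7260 kip·in

Assume both steels yield.
a = (A_s − A'_s) f_y/(0.85 f'_c b) = (6.25 − 0.8) × 60/(0.85 × 3.5 × 10.2) = 10.776 in.
c = a/β₁ = 10.776/0.85 = 12.678 in; ε'_s = 0.003(c − d')/c = 0.0024 ≥ ε_y = 0.0021, so the compression steel yields.
M_n = (A_s − A'_s) f_y (d − a/2) + A'_s f_y (d − d') = 327 × (24.4 − 5.388) + 48 × (24.4 − 2.7) = 6216.9 + 1041.6 = 7258.5 kip·in.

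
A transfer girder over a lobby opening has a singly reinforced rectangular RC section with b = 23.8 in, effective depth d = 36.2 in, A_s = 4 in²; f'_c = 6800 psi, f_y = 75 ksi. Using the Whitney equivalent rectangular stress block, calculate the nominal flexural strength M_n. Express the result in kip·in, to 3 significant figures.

M_n ≈ 10500 kip·in

T = A_s f_y = 4 × 75 = 300 kips.
a = T/(0.85 f'_c b) = 300/(0.85 × 6.8 × 23.8) = 2.181 in.
M_n = T(d − a/2) = 300 × (36.2 − 1.0905) = 10532.9 kip·in.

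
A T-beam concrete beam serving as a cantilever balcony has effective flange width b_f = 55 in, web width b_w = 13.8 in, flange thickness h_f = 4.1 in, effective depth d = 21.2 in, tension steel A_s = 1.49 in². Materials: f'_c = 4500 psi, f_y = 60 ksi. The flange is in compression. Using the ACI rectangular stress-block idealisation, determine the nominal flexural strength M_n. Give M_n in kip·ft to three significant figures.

M_n ≈ 156 kip·ft

Tension: T = A_s f_y = 1.49 × 60 = 89.4 kips.
Try a within the flange: a = T/(0.85 f'_c b_f) = 89.4/(0.85 × 4.5 × 55) = 0.425 in.
Since a = 0.425 ≤ h_f = 4.1 in, the stress block lies entirely in the flange; analyse as a rectangular beam of width b_f.
M_n = T(d − a/2) = 89.4 × (21.2 − 0.2125) = 1876.3 kip·in.
M_n = 1876.3/12 = 156.36 kip·ft.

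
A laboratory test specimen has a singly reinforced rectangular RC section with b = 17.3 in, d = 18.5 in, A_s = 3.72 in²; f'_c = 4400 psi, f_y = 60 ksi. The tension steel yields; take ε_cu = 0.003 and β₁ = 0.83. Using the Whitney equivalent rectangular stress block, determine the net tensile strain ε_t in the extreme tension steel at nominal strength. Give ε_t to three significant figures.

a = A_s f_y/(0.85 f'_c b) = 3.450 in.
β₁ = 0.83, so c = a/β₁ = 3.450/0.83 = 4.157 in.
From the linear strain diagram with ε_cu = 0.003: ε_t = 0.003 (d − c)/c = 0.003 × (18.5 − 4.157)/4.157 = 0.0104.
Since ε_t ≥ 0.005, the section is tension-controlled.

ε_t ≈ 0.0104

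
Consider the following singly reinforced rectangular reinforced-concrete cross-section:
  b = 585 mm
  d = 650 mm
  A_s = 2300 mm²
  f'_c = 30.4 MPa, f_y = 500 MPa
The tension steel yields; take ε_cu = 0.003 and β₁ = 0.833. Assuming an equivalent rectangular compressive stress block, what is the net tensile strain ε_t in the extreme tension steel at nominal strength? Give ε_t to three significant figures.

ε_t ≈ 0.0184

a = A_s f_y/(0.85 f'_c b) = 76.08 mm.
β₁ = 0.833, so c = a/β₁ = 76.08/0.833 = 91.33 mm.
From the linear strain diagram with ε_cu = 0.003: ε_t = 0.003 (d − c)/c = 0.003 × (650 − 91.33)/91.33 = 0.0184.
Since ε_t ≥ 0.005, the section is tension-controlled.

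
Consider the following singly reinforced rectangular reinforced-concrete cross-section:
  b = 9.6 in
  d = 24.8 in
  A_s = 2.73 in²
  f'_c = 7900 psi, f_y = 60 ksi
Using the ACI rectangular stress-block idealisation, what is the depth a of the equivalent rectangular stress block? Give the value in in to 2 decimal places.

a ≈ 2.54 in

T = A_s f_y = 2.73 × 60 = 163.8 kips.
a = T/(0.85 f'_c b) = 163.8/(0.85 × 7.9 × 9.6) = 2.54 in.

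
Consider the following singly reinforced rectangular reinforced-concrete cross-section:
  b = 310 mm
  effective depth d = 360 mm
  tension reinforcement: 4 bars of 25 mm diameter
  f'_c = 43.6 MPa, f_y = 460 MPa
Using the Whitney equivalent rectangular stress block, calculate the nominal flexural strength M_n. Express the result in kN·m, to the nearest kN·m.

A_s = 4 × 491 = 1964 mm².
T = A_s f_y = 1964 × 460 = 903440 N = 903.44 kN.
From C = T: a = T/(0.85 f'_c b) = 903440/(0.85 × 43.6 × 310) = 78.64 mm.
M_n = T(d − a/2) = 903.44 kN × (360 − 39.32) mm = 289.72 kN·m.

M_n ≈ 290 kN·m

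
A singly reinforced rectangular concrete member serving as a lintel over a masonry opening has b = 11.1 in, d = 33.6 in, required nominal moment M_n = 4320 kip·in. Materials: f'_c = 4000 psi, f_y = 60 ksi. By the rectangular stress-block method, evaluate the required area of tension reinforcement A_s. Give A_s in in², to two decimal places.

From M_n = 0.85 f'_c a b (d − a/2):
a = d − √(d² − 2M_n/(0.85 f'_c b)) = 33.6 − √(33.6² − 2 × 4320/(0.85 × 4 × 11.1)) = 3.600 in.
A_s = 0.85 f'_c a b / f_y = 0.85 × 4 × 3.600 × 11.1 / 60 = 2.264 in².

A_s ≈ 2.26 in²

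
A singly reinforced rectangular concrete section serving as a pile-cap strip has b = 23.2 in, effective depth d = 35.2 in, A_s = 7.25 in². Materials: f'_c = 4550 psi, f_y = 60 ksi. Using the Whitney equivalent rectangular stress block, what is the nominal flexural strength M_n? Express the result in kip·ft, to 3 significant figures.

M_n ≈ 1190 kip·ft

T = A_s f_y = 7.25 × 60 = 435 kips.
a = T/(0.85 f'_c b) = 435/(0.85 × 4.55 × 23.2) = 4.848 in.
M_n = T(d − a/2) = 435 × (35.2 − 2.424) = 14257.6 kip·in = 14257.6/12 = 1188.13 kip·ft.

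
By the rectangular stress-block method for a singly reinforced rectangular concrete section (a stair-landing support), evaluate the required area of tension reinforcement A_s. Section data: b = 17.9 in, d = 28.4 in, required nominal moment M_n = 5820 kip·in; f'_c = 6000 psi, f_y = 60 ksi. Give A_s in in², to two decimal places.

A_s ≈ 3.56 in²

From M_n = 0.85 f'_c a b (d − a/2):
a = d − √(d² − 2M_n/(0.85 f'_c b)) = 28.4 − √(28.4² − 2 × 5820/(0.85 × 6 × 17.9)) = 2.341 in.
A_s = 0.85 f'_c a b / f_y = 0.85 × 6 × 2.341 × 17.9 / 60 = 3.562 in².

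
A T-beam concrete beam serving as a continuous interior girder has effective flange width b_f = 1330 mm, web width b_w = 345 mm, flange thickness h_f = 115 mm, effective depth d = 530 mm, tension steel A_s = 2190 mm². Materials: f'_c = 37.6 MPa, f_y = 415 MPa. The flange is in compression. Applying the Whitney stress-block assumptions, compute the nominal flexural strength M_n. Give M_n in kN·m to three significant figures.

Tension: T = A_s f_y = 2190 × 415 = 908850 N.
Try a within the flange: a = T/(0.85 f'_c b_f) = 908850/(0.85 × 37.6 × 1330) = 21.38 mm.
Since a = 21.38 ≤ h_f = 115 mm, the stress block lies entirely in the flange; analyse as a rectangular beam of width b_f.
M_n = T(d − a/2) = 908850 × (530 − 10.69) = 471.97 × 10⁶ N·mm.
M_n = 471.97 kN·m.

M_n ≈ 472 kN·m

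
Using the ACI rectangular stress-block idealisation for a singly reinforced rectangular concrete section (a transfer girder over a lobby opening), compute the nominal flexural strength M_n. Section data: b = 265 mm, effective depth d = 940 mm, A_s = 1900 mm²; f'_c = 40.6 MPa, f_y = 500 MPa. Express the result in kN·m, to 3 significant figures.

T = A_s f_y = 1900 × 500 = 950000 N = 950 kN.
From C = T: a = T/(0.85 f'_c b) = 950000/(0.85 × 40.6 × 265) = 103.88 mm.
M_n = T(d − a/2) = 950 kN × (940 − 51.94) mm = 843.66 kN·m.

M_n ≈ 844 kN·m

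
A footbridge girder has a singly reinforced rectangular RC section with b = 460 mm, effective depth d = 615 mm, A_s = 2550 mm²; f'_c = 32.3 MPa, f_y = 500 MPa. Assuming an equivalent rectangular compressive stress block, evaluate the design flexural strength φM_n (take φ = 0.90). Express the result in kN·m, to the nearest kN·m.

T = A_s f_y = 2550 × 500 = 1275000 N = 1275 kN.
From C = T: a = T/(0.85 f'_c b) = 1275000/(0.85 × 32.3 × 460) = 100.96 mm.
M_n = T(d − a/2) = 1275 kN × (615 − 50.48) mm = 719.76 kN·m.
φM_n = 0.90 × 719.76 = 647.78 kN·m.

φM_n ≈ 648 kN·m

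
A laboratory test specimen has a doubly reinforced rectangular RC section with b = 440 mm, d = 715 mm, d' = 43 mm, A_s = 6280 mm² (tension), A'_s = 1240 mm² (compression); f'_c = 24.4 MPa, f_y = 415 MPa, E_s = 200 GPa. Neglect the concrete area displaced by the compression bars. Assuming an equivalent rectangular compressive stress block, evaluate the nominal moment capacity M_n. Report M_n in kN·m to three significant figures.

M_n ≈ 1600 kN·m

Assume both tension and compression steel yield.
Net tension couple steel: A_s − A'_s = 5040 mm².
a = (A_s − A'_s) f_y / (0.85 f'_c b) = 2091600/(0.85 × 24.4 × 440) = 229.20 mm.
c = a/β₁ = 229.20/0.85 = 269.65 mm; ε'_s = 0.003(c − d')/c = 0.0025 ≥ f_y/E_s = 0.0021, so compression steel does yield.
M_n = (A_s − A'_s) f_y (d − a/2) + A'_s f_y (d − d') = [2091600 × (715 − 114.6) + 514600 × (715 − 43)] × 10⁻⁶ = 1255.80 + 345.81 = 1601.61 kN·m.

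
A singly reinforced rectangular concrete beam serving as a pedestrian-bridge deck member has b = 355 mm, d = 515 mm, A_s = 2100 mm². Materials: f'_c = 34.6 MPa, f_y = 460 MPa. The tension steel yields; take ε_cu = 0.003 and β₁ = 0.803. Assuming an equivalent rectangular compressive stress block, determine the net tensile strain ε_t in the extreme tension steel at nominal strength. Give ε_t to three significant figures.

ε_t ≈ 0.0104

a = A_s f_y/(0.85 f'_c b) = 92.52 mm.
β₁ = 0.803, so c = a/β₁ = 92.52/0.803 = 115.22 mm.
From the linear strain diagram with ε_cu = 0.003: ε_t = 0.003 (d − c)/c = 0.003 × (515 − 115.22)/115.22 = 0.0104.
Since ε_t ≥ 0.005, the section is tension-controlled.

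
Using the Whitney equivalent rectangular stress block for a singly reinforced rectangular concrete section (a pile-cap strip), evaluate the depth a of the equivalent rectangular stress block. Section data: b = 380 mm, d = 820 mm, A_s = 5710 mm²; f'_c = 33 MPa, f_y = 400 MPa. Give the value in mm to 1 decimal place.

a ≈ 214.3 mm

T = A_s f_y = 5710 × 400 = 2284000 N = 2284 kN.
Setting C = 0.85 f'_c a b equal to T: a = 2284000/(0.85 × 33 × 380) = 214.3 mm.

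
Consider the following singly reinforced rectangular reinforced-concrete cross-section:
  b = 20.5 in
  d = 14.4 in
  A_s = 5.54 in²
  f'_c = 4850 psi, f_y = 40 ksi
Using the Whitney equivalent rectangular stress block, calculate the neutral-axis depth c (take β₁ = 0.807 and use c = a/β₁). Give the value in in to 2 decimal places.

T = A_s f_y = 5.54 × 40 = 221.6 kips.
a = T/(0.85 f'_c b) = 221.6/(0.85 × 4.85 × 20.5) = 2.6221 in.
With β₁ = 0.807, c = a/β₁ = 2.6221/0.807 = 3.25 in.

c ≈ 3.25 in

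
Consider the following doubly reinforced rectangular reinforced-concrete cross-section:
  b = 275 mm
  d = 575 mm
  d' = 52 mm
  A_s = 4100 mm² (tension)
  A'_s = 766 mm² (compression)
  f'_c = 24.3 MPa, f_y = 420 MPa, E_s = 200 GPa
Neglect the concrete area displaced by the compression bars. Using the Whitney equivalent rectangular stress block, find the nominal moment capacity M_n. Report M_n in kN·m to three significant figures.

Assume both tension and compression steel yield.
Net tension couple steel: A_s − A'_s = 3334 mm².
a = (A_s − A'_s) f_y / (0.85 f'_c b) = 1400280/(0.85 × 24.3 × 275) = 246.52 mm.
c = a/β₁ = 246.52/0.85 = 290.02 mm; ε'_s = 0.003(c − d')/c = 0.0025 ≥ f_y/E_s = 0.0021, so compression steel does yield.
M_n = (A_s − A'_s) f_y (d − a/2) + A'_s f_y (d − d') = [1400280 × (575 − 123.26) + 321720 × (575 − 52)] × 10⁻⁶ = 632.56 + 168.26 = 800.82 kN·m.

M_n ≈ 801 kN·m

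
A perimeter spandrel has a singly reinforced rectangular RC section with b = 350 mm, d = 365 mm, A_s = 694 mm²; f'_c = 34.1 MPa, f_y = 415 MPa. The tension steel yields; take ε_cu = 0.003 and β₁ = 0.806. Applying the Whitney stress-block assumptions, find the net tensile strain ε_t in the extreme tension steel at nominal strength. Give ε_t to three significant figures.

ε_t ≈ 0.0281

a = A_s f_y/(0.85 f'_c b) = 28.39 mm.
β₁ = 0.806, so c = a/β₁ = 28.39/0.806 = 35.22 mm.
From the linear strain diagram with ε_cu = 0.003: ε_t = 0.003 (d − c)/c = 0.003 × (365 − 35.22)/35.22 = 0.0281.
Since ε_t ≥ 0.005, the section is tension-controlled.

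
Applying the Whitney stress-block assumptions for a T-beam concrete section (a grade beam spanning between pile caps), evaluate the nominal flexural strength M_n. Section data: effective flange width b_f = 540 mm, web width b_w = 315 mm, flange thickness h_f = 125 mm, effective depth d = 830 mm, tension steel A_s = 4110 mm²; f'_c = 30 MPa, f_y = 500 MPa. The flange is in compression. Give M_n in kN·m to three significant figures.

M_n ≈ 1550 kN·m

Tension: T = A_s f_y = 4110 × 500 = 2055000 N.
Try a within the flange: a = T/(0.85 f'_c b_f) = 2055000/(0.85 × 30 × 540) = 149.24 mm.
a = 149.24 > h_f = 125 mm: the block extends into the web. Split into flange-overhang and web parts.
C_f = 0.85 f'_c (b_f − b_w) h_f = 0.85 × 30 × (540 − 315) × 125 = 717188 N.
Remaining web compression depth: a_w = (T − C_f)/(0.85 f'_c b_w) = (2055000 − 717188)/(0.85 × 30 × 315) = 166.55 mm.
M_n = C_f(d − h_f/2) + (T − C_f)(d − a_w/2) = 717188 × (830 − 62.5) + 1337812 × (830 − 83.275) = 550.44 + 998.98 = 1549.42 × 10⁶ N·mm.
M_n = 1549.42 kN·m.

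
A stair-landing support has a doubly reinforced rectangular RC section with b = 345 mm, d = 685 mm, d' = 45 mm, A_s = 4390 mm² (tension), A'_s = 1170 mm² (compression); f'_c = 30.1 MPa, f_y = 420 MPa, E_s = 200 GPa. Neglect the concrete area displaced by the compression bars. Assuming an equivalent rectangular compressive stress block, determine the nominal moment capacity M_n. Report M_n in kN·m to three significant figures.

Assume both tension and compression steel yield.
Net tension couple steel: A_s − A'_s = 3220 mm².
a = (A_s − A'_s) f_y / (0.85 f'_c b) = 1352400/(0.85 × 30.1 × 345) = 153.21 mm.
c = a/β₁ = 153.21/0.835 = 183.49 mm; ε'_s = 0.003(c − d')/c = 0.0023 ≥ f_y/E_s = 0.0021, so compression steel does yield.
M_n = (A_s − A'_s) f_y (d − a/2) + A'_s f_y (d − d') = [1352400 × (685 − 76.605) + 491400 × (685 − 45)] × 10⁻⁶ = 822.79 + 314.50 = 1137.29 kN·m.

M_n ≈ 1140 kN·m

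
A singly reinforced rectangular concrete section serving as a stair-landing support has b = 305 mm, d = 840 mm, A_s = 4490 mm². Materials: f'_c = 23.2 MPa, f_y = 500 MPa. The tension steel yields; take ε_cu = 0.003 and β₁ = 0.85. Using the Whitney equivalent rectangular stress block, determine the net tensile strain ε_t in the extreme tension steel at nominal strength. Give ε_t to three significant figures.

a = A_s f_y/(0.85 f'_c b) = 373.26 mm.
β₁ = 0.85, so c = a/β₁ = 373.26/0.85 = 439.13 mm.
From the linear strain diagram with ε_cu = 0.003: ε_t = 0.003 (d − c)/c = 0.003 × (840 − 439.13)/439.13 = 0.00274.
ε_t < 0.004 — the section is over-reinforced for flexure under ACI limits.

ε_t ≈ 0.00274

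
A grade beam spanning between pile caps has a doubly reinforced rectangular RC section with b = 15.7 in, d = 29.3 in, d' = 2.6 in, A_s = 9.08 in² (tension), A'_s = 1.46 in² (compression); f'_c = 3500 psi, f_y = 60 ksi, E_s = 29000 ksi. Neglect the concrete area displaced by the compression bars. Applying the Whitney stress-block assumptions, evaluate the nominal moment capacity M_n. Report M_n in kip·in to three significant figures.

M_n ≈ 13500 kip·in

Assume both steels yield.
a = (A_s − A'_s) f_y/(0.85 f'_c b) = (9.08 − 1.46) × 60/(0.85 × 3.5 × 15.7) = 9.789 in.
c = a/β₁ = 9.789/0.85 = 11.516 in; ε'_s = 0.003(c − d')/c = 0.0023 ≥ ε_y = 0.0021, so the compression steel yields.
M_n = (A_s − A'_s) f_y (d − a/2) + A'_s f_y (d − d') = 457.2 × (29.3 − 4.8945) + 87.6 × (29.3 − 2.6) = 11158.2 + 2338.9 = 13497.1 kip·in.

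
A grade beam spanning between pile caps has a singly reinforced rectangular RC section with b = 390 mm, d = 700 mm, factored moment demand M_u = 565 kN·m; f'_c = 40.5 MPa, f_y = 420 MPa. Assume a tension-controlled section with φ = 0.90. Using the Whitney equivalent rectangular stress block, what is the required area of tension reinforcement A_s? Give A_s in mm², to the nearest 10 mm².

M_n = M_u/φ = 565/0.90 = 627.778 kN·m.
With M_n = 0.85 f'_c a b (d − a/2), solve the quadratic for a:
a = d − √(d² − 2M_n/(0.85 f'_c b)) = 700 − √(700² − 2 × 627.778×10⁶/(0.85 × 40.5 × 390)) = 70.33 mm.
A_s = 0.85 f'_c a b / f_y = 0.85 × 40.5 × 70.33 × 390 / 420 = 2248.2 mm².

A_s ≈ 2250 mm²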